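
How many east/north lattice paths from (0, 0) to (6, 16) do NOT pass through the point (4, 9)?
Number of paths = 48873

Total paths from (0, 0) to (6, 16): C(22, 6) = 74613. Paths through (4, 9): (paths (0, 0) → (4, 9)) × (paths (4, 9) → (6, 16)) = C(13, 4) · C(9, 2) = 715 · 36 = 25740. Avoidance count = 74613 − 25740 = 48873.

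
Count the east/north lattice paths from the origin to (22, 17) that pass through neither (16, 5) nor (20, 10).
Number of paths = 49654041498

Inclusion–exclusion. Total paths: C(39, 22) = 51021117810. Through P₁: C(21, 16)·C(18, 6) = 377758836. Through P₂: C(30, 20)·C(9, 2) = 1081620540. Since P₁ is strictly southwest of P₂, a monotone path through both must visit P₁ then P₂; paths through both = C(21, 16)·C(9, 4)·C(9, 2) = 92303064. Avoid both = 51021117810 − 377758836 − 1081620540 + 92303064 = 49654041498.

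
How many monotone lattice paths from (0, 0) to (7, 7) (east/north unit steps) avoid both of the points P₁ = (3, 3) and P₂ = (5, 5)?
Number of paths = 1240

Inclusion–exclusion. Total paths: C(14, 7) = 3432. Through P₁: C(6, 3)·C(8, 4) = 1400. Through P₂: C(10, 5)·C(4, 2) = 1512. Since P₁ is strictly southwest of P₂, a monotone path through both must visit P₁ then P₂; paths through both = C(6, 3)·C(4, 2)·C(4, 2) = 720. Avoid both = 3432 − 1400 − 1512 + 720 = 1240.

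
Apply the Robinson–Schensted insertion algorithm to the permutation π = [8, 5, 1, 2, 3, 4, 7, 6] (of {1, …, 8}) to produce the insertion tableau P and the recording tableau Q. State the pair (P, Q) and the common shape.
P = [1, 2, 3, 4, 6] / [5, 7] / [8];  Q = [1, 4, 5, 6, 7] / [2, 8] / [3];  common shape = (5, 2, 1)

Row-insert the values π_1, π_2, … into P one at a time, bumping the leftmost entry strictly greater than the inserted value down to the next row. The recording tableau Q records, in position (i, j), the step at which that cell was added to P.
  Insert 8 (step 1): P = [8];  Q = [1]
  Insert 5 (step 2): P = [5] / [8];  Q = [1] / [2]
  Insert 1 (step 3): P = [1] / [5] / [8];  Q = [1] / [2] / [3]
  Insert 2 (step 4): P = [1, 2] / [5] / [8];  Q = [1, 4] / [2] / [3]
  Insert 3 (step 5): P = [1, 2, 3] / [5] / [8];  Q = [1, 4, 5] / [2] / [3]
  Insert 4 (step 6): P = [1, 2, 3, 4] / [5] / [8];  Q = [1, 4, 5, 6] / [2] / [3]
  Insert 7 (step 7): P = [1, 2, 3, 4, 7] / [5] / [8];  Q = [1, 4, 5, 6, 7] / [2] / [3]
  Insert 6 (step 8): P = [1, 2, 3, 4, 6] / [5, 7] / [8];  Q = [1, 4, 5, 6, 7] / [2, 8] / [3]
Final shape: (5, 2, 1).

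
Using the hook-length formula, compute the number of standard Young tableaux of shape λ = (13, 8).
# SYT of shape (13, 8) = 87210

Hook-length formula: f^λ = n! / Π hook(c), product over all cells c of the Young diagram. For λ = (13, 8), n = 21 boxes. Hook lengths by row (left-to-right, top-to-bottom): [14, 13, 12, 11, 10, 9, 8, 7, 5, 4, 3, 2, 1]; [8, 7, 6, 5, 4, 3, 2, 1]. Product of hooks = 585838116864000. So f^λ = 21! / 585838116864000 = 51090942171709440000 / 585838116864000 = 87210.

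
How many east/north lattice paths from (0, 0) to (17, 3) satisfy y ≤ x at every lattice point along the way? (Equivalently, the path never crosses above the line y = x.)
Number of paths = 950

By the reflection principle (André's argument), the number of monotone paths to (17, 3) with n ≤ m that never go above y = x is C(20, 17) − C(20, 18) = 1140 − 190 = 950.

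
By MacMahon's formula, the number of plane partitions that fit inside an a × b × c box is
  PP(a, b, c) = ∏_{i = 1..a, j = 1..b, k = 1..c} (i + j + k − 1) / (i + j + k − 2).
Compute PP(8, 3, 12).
PP(8, 3, 12) = 20239179160200

Evaluate the triple product over i = 1..8, j = 1..3, k = 1..12. The factors are (2/1) · (3/2) · (4/3) · (5/4) · (6/5) · (7/6) · (8/7) · (9/8) · … (288 factors total). The numerators and denominators telescope so the product is an integer; carrying out the multiplication exactly gives PP(8, 3, 12) = 20239179160200.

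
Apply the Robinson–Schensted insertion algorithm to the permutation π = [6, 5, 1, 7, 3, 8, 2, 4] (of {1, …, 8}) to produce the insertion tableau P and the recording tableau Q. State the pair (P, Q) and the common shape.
P = [1, 2, 4] / [3, 7, 8] / [5] / [6];  Q = [1, 4, 6] / [2, 5, 8] / [3] / [7];  common shape = (3, 3, 1, 1)

Row-insert the values π_1, π_2, … into P one at a time, bumping the leftmost entry strictly greater than the inserted value down to the next row. The recording tableau Q records, in position (i, j), the step at which that cell was added to P.
  Insert 6 (step 1): P = [6];  Q = [1]
  Insert 5 (step 2): P = [5] / [6];  Q = [1] / [2]
  Insert 1 (step 3): P = [1] / [5] / [6];  Q = [1] / [2] / [3]
  Insert 7 (step 4): P = [1, 7] / [5] / [6];  Q = [1, 4] / [2] / [3]
  Insert 3 (step 5): P = [1, 3] / [5, 7] / [6];  Q = [1, 4] / [2, 5] / [3]
  Insert 8 (step 6): P = [1, 3, 8] / [5, 7] / [6];  Q = [1, 4, 6] / [2, 5] / [3]
  Insert 2 (step 7): P = [1, 2, 8] / [3, 7] / [5] / [6];  Q = [1, 4, 6] / [2, 5] / [3] / [7]
  Insert 4 (step 8): P = [1, 2, 4] / [3, 7, 8] / [5] / [6];  Q = [1, 4, 6] / [2, 5, 8] / [3] / [7]
Final shape: (3, 3, 1, 1).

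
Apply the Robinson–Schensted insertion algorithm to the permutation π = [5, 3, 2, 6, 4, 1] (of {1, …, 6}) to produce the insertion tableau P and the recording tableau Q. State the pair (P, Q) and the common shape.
P = [1, 4] / [2, 6] / [3] / [5];  Q = [1, 4] / [2, 5] / [3] / [6];  common shape = (2, 2, 1, 1)

Row-insert the values π_1, π_2, … into P one at a time, bumping the leftmost entry strictly greater than the inserted value down to the next row. The recording tableau Q records, in position (i, j), the step at which that cell was added to P.
  Insert 5 (step 1): P = [5];  Q = [1]
  Insert 3 (step 2): P = [3] / [5];  Q = [1] / [2]
  Insert 2 (step 3): P = [2] / [3] / [5];  Q = [1] / [2] / [3]
  Insert 6 (step 4): P = [2, 6] / [3] / [5];  Q = [1, 4] / [2] / [3]
  Insert 4 (step 5): P = [2, 4] / [3, 6] / [5];  Q = [1, 4] / [2, 5] / [3]
  Insert 1 (step 6): P = [1, 4] / [2, 6] / [3] / [5];  Q = [1, 4] / [2, 5] / [3] / [6]
Final shape: (2, 2, 1, 1).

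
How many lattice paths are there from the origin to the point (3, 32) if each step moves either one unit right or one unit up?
Number of paths = 6545

A monotone lattice path from (0, 0) to (3, 32) consists of 3 east steps and 32 north steps in some order, so it is determined by which 3 of the 35 steps are east. The count is C(35, 3) = 6545.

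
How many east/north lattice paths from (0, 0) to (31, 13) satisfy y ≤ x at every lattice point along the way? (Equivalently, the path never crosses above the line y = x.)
Number of paths = 30824843819

By the reflection principle (André's argument), the number of monotone paths to (31, 13) with n ≤ m that never go above y = x is C(44, 31) − C(44, 32) = 51915526432 − 21090682613 = 30824843819.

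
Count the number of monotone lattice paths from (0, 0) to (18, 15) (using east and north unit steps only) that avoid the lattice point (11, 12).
Number of paths = 874908960

Total paths from (0, 0) to (18, 15): C(33, 18) = 1037158320. Paths through (11, 12): (paths (0, 0) → (11, 12)) × (paths (11, 12) → (18, 15)) = C(23, 11) · C(10, 7) = 1352078 · 120 = 162249360. Avoidance count = 1037158320 − 162249360 = 874908960.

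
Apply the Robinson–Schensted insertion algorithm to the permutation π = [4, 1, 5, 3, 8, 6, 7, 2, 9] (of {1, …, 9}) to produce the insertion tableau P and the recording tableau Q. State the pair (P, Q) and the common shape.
P = [1, 2, 6, 7, 9] / [3, 5, 8] / [4];  Q = [1, 3, 5, 7, 9] / [2, 4, 6] / [8];  common shape = (5, 3, 1)

Row-insert the values π_1, π_2, … into P one at a time, bumping the leftmost entry strictly greater than the inserted value down to the next row. The recording tableau Q records, in position (i, j), the step at which that cell was added to P.
  Insert 4 (step 1): P = [4];  Q = [1]
  Insert 1 (step 2): P = [1] / [4];  Q = [1] / [2]
  Insert 5 (step 3): P = [1, 5] / [4];  Q = [1, 3] / [2]
  Insert 3 (step 4): P = [1, 3] / [4, 5];  Q = [1, 3] / [2, 4]
  Insert 8 (step 5): P = [1, 3, 8] / [4, 5];  Q = [1, 3, 5] / [2, 4]
  Insert 6 (step 6): P = [1, 3, 6] / [4, 5, 8];  Q = [1, 3, 5] / [2, 4, 6]
  Insert 7 (step 7): P = [1, 3, 6, 7] / [4, 5, 8];  Q = [1, 3, 5, 7] / [2, 4, 6]
  Insert 2 (step 8): P = [1, 2, 6, 7] / [3, 5, 8] / [4];  Q = [1, 3, 5, 7] / [2, 4, 6] / [8]
  Insert 9 (step 9): P = [1, 2, 6, 7, 9] / [3, 5, 8] / [4];  Q = [1, 3, 5, 7, 9] / [2, 4, 6] / [8]
Final shape: (5, 3, 1).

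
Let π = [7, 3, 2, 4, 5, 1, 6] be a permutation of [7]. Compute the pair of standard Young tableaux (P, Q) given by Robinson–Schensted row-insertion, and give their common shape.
P = [1, 4, 5, 6] / [2] / [3] / [7];  Q = [1, 4, 5, 7] / [2] / [3] / [6];  common shape = (4, 1, 1, 1)

Row-insert the values π_1, π_2, … into P one at a time, bumping the leftmost entry strictly greater than the inserted value down to the next row. The recording tableau Q records, in position (i, j), the step at which that cell was added to P.
  Insert 7 (step 1): P = [7];  Q = [1]
  Insert 3 (step 2): P = [3] / [7];  Q = [1] / [2]
  Insert 2 (step 3): P = [2] / [3] / [7];  Q = [1] / [2] / [3]
  Insert 4 (step 4): P = [2, 4] / [3] / [7];  Q = [1, 4] / [2] / [3]
  Insert 5 (step 5): P = [2, 4, 5] / [3] / [7];  Q = [1, 4, 5] / [2] / [3]
  Insert 1 (step 6): P = [1, 4, 5] / [2] / [3] / [7];  Q = [1, 4, 5] / [2] / [3] / [6]
  Insert 6 (step 7): P = [1, 4, 5, 6] / [2] / [3] / [7];  Q = [1, 4, 5, 7] / [2] / [3] / [6]
Final shape: (4, 1, 1, 1).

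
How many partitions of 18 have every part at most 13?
p(18, parts ≤ 13) = 373

Use the recurrence p(n, m) = p(n, m−1) + p(n−m, m): either the largest part is < m (count p(n, m−1)) or the largest part is exactly m (remove one copy of m, count p(n−m, m)). With p(0, ·) = 1 this gives p(18, parts ≤ 13) = 373. (By conjugating Young diagrams, this also counts partitions of 18 into at most 13 parts.)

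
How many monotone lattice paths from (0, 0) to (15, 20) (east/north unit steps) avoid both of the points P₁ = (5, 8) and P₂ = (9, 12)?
Number of paths = 1803578238

Inclusion–exclusion. Total paths: C(35, 15) = 3247943160. Through P₁: C(13, 5)·C(22, 10) = 832233402. Through P₂: C(21, 9)·C(14, 6) = 882671790. Since P₁ is strictly southwest of P₂, a monotone path through both must visit P₁ then P₂; paths through both = C(13, 5)·C(8, 4)·C(14, 6) = 270540270. Avoid both = 3247943160 − 832233402 − 882671790 + 270540270 = 1803578238.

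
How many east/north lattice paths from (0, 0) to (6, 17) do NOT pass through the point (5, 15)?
Number of paths = 54435

Total paths from (0, 0) to (6, 17): C(23, 6) = 100947. Paths through (5, 15): (paths (0, 0) → (5, 15)) × (paths (5, 15) → (6, 17)) = C(20, 5) · C(3, 1) = 15504 · 3 = 46512. Avoidance count = 100947 − 46512 = 54435.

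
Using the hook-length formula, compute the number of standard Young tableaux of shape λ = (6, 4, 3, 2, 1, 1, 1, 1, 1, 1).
# SYT of shape (6, 4, 3, 2, 1, 1, 1, 1, 1, 1) = 285170886

Hook-length formula: f^λ = n! / Π hook(c), product over all cells c of the Young diagram. For λ = (6, 4, 3, 2, 1, 1, 1, 1, 1, 1), n = 21 boxes. Hook lengths by row (left-to-right, top-to-bottom): [15, 8, 6, 4, 2, 1]; [12, 5, 3, 1]; [10, 3, 1]; [8, 1]; [6]; [5]; [4]; [3]; [2]; [1]. Product of hooks = 179159040000. So f^λ = 21! / 179159040000 = 51090942171709440000 / 179159040000 = 285170886.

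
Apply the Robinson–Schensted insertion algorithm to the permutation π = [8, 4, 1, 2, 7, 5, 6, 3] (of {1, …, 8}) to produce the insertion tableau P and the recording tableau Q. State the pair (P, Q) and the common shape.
P = [1, 2, 3, 6] / [4, 5] / [7] / [8];  Q = [1, 4, 5, 7] / [2, 6] / [3] / [8];  common shape = (4, 2, 1, 1)

Row-insert the values π_1, π_2, … into P one at a time, bumping the leftmost entry strictly greater than the inserted value down to the next row. The recording tableau Q records, in position (i, j), the step at which that cell was added to P.
  Insert 8 (step 1): P = [8];  Q = [1]
  Insert 4 (step 2): P = [4] / [8];  Q = [1] / [2]
  Insert 1 (step 3): P = [1] / [4] / [8];  Q = [1] / [2] / [3]
  Insert 2 (step 4): P = [1, 2] / [4] / [8];  Q = [1, 4] / [2] / [3]
  Insert 7 (step 5): P = [1, 2, 7] / [4] / [8];  Q = [1, 4, 5] / [2] / [3]
  Insert 5 (step 6): P = [1, 2, 5] / [4, 7] / [8];  Q = [1, 4, 5] / [2, 6] / [3]
  Insert 6 (step 7): P = [1, 2, 5, 6] / [4, 7] / [8];  Q = [1, 4, 5, 7] / [2, 6] / [3]
  Insert 3 (step 8): P = [1, 2, 3, 6] / [4, 5] / [7] / [8];  Q = [1, 4, 5, 7] / [2, 6] / [3] / [8]
Final shape: (4, 2, 1, 1).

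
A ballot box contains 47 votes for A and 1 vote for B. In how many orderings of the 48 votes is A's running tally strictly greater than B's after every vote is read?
Strict-lead orderings = 46

Total orderings of the 48 votes with 47 for A: C(48, 47) = 48. By the Bertrand ballot formula (Cycle Lemma / reflection principle), the number of orderings in which A is strictly ahead of B throughout is (p − q)/(p + q) · C(p + q, p) = (47 − 1)/(47 + 1) · 48 = 46.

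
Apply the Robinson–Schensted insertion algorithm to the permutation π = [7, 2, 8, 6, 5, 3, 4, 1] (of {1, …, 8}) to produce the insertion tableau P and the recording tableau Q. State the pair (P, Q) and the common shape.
P = [1, 3, 4] / [2, 8] / [5] / [6] / [7];  Q = [1, 3, 7] / [2, 4] / [5] / [6] / [8];  common shape = (3, 2, 1, 1, 1)

Row-insert the values π_1, π_2, … into P one at a time, bumping the leftmost entry strictly greater than the inserted value down to the next row. The recording tableau Q records, in position (i, j), the step at which that cell was added to P.
  Insert 7 (step 1): P = [7];  Q = [1]
  Insert 2 (step 2): P = [2] / [7];  Q = [1] / [2]
  Insert 8 (step 3): P = [2, 8] / [7];  Q = [1, 3] / [2]
  Insert 6 (step 4): P = [2, 6] / [7, 8];  Q = [1, 3] / [2, 4]
  Insert 5 (step 5): P = [2, 5] / [6, 8] / [7];  Q = [1, 3] / [2, 4] / [5]
  Insert 3 (step 6): P = [2, 3] / [5, 8] / [6] / [7];  Q = [1, 3] / [2, 4] / [5] / [6]
  Insert 4 (step 7): P = [2, 3, 4] / [5, 8] / [6] / [7];  Q = [1, 3, 7] / [2, 4] / [5] / [6]
  Insert 1 (step 8): P = [1, 3, 4] / [2, 8] / [5] / [6] / [7];  Q = [1, 3, 7] / [2, 4] / [5] / [6] / [8]
Final shape: (3, 2, 1, 1, 1).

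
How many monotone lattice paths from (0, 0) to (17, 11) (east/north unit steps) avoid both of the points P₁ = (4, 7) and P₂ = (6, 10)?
Number of paths = 20632284

Inclusion–exclusion. Total paths: C(28, 17) = 21474180. Through P₁: C(11, 4)·C(17, 13) = 785400. Through P₂: C(16, 6)·C(12, 11) = 96096. Since P₁ is strictly southwest of P₂, a monotone path through both must visit P₁ then P₂; paths through both = C(11, 4)·C(5, 2)·C(12, 11) = 39600. Avoid both = 21474180 − 785400 − 96096 + 39600 = 20632284.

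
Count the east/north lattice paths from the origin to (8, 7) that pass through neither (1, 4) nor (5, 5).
Number of paths = 3565

Inclusion–exclusion. Total paths: C(15, 8) = 6435. Through P₁: C(5, 1)·C(10, 7) = 600. Through P₂: C(10, 5)·C(5, 3) = 2520. Since P₁ is strictly southwest of P₂, a monotone path through both must visit P₁ then P₂; paths through both = C(5, 1)·C(5, 4)·C(5, 3) = 250. Avoid both = 6435 − 600 − 2520 + 250 = 3565.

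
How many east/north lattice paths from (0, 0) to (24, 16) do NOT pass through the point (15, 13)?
Number of paths = 54614826450

Total paths from (0, 0) to (24, 16): C(40, 24) = 62852101650. Paths through (15, 13): (paths (0, 0) → (15, 13)) × (paths (15, 13) → (24, 16)) = C(28, 15) · C(12, 9) = 37442160 · 220 = 8237275200. Avoidance count = 62852101650 − 8237275200 = 54614826450.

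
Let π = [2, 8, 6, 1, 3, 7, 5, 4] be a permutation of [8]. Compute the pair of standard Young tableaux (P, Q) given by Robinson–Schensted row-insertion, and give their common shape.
P = [1, 3, 4] / [2, 5, 7] / [6] / [8];  Q = [1, 2, 6] / [3, 5, 7] / [4] / [8];  common shape = (3, 3, 1, 1)

Row-insert the values π_1, π_2, … into P one at a time, bumping the leftmost entry strictly greater than the inserted value down to the next row. The recording tableau Q records, in position (i, j), the step at which that cell was added to P.
  Insert 2 (step 1): P = [2];  Q = [1]
  Insert 8 (step 2): P = [2, 8];  Q = [1, 2]
  Insert 6 (step 3): P = [2, 6] / [8];  Q = [1, 2] / [3]
  Insert 1 (step 4): P = [1, 6] / [2] / [8];  Q = [1, 2] / [3] / [4]
  Insert 3 (step 5): P = [1, 3] / [2, 6] / [8];  Q = [1, 2] / [3, 5] / [4]
  Insert 7 (step 6): P = [1, 3, 7] / [2, 6] / [8];  Q = [1, 2, 6] / [3, 5] / [4]
  Insert 5 (step 7): P = [1, 3, 5] / [2, 6, 7] / [8];  Q = [1, 2, 6] / [3, 5, 7] / [4]
  Insert 4 (step 8): P = [1, 3, 4] / [2, 5, 7] / [6] / [8];  Q = [1, 2, 6] / [3, 5, 7] / [4] / [8]
Final shape: (3, 3, 1, 1).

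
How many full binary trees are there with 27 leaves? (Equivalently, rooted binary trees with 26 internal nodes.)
C_26 = 18367353072152

These full binary trees are counted by the Catalan number C_n = (1/(n + 1)) · C(2n, n). For n = 26: C_26 = (1/27) · C(52, 26) = 495918532948104/27 = 18367353072152.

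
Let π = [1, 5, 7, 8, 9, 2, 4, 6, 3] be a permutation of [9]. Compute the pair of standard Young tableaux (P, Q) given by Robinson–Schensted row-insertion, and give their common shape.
P = [1, 2, 3, 6, 9] / [4, 7, 8] / [5];  Q = [1, 2, 3, 4, 5] / [6, 7, 8] / [9];  common shape = (5, 3, 1)

Row-insert the values π_1, π_2, … into P one at a time, bumping the leftmost entry strictly greater than the inserted value down to the next row. The recording tableau Q records, in position (i, j), the step at which that cell was added to P.
  Insert 1 (step 1): P = [1];  Q = [1]
  Insert 5 (step 2): P = [1, 5];  Q = [1, 2]
  Insert 7 (step 3): P = [1, 5, 7];  Q = [1, 2, 3]
  Insert 8 (step 4): P = [1, 5, 7, 8];  Q = [1, 2, 3, 4]
  Insert 9 (step 5): P = [1, 5, 7, 8, 9];  Q = [1, 2, 3, 4, 5]
  Insert 2 (step 6): P = [1, 2, 7, 8, 9] / [5];  Q = [1, 2, 3, 4, 5] / [6]
  Insert 4 (step 7): P = [1, 2, 4, 8, 9] / [5, 7];  Q = [1, 2, 3, 4, 5] / [6, 7]
  Insert 6 (step 8): P = [1, 2, 4, 6, 9] / [5, 7, 8];  Q = [1, 2, 3, 4, 5] / [6, 7, 8]
  Insert 3 (step 9): P = [1, 2, 3, 6, 9] / [4, 7, 8] / [5];  Q = [1, 2, 3, 4, 5] / [6, 7, 8] / [9]
Final shape: (5, 3, 1).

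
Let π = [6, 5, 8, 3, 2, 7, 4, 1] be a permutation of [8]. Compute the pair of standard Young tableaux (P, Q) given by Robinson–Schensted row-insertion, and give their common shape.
P = [1, 4] / [2, 7] / [3, 8] / [5] / [6];  Q = [1, 3] / [2, 6] / [4, 7] / [5] / [8];  common shape = (2, 2, 2, 1, 1)

Row-insert the values π_1, π_2, … into P one at a time, bumping the leftmost entry strictly greater than the inserted value down to the next row. The recording tableau Q records, in position (i, j), the step at which that cell was added to P.
  Insert 6 (step 1): P = [6];  Q = [1]
  Insert 5 (step 2): P = [5] / [6];  Q = [1] / [2]
  Insert 8 (step 3): P = [5, 8] / [6];  Q = [1, 3] / [2]
  Insert 3 (step 4): P = [3, 8] / [5] / [6];  Q = [1, 3] / [2] / [4]
  Insert 2 (step 5): P = [2, 8] / [3] / [5] / [6];  Q = [1, 3] / [2] / [4] / [5]
  Insert 7 (step 6): P = [2, 7] / [3, 8] / [5] / [6];  Q = [1, 3] / [2, 6] / [4] / [5]
  Insert 4 (step 7): P = [2, 4] / [3, 7] / [5, 8] / [6];  Q = [1, 3] / [2, 6] / [4, 7] / [5]
  Insert 1 (step 8): P = [1, 4] / [2, 7] / [3, 8] / [5] / [6];  Q = [1, 3] / [2, 6] / [4, 7] / [5] / [8]
Final shape: (2, 2, 2, 1, 1).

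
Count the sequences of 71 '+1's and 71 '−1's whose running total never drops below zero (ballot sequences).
C_71 = 5175569924646105559418940193995065716350

These ballot sequences are counted by the Catalan number C_n = (1/(n + 1)) · C(2n, n). For n = 71: C_71 = (1/72) · C(142, 71) = 372641034574519600278163693967644731577200/72 = 5175569924646105559418940193995065716350.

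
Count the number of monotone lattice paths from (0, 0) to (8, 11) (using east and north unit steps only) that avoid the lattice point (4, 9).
Number of paths = 64857

Total paths from (0, 0) to (8, 11): C(19, 8) = 75582. Paths through (4, 9): (paths (0, 0) → (4, 9)) × (paths (4, 9) → (8, 11)) = C(13, 4) · C(6, 4) = 715 · 15 = 10725. Avoidance count = 75582 − 10725 = 64857.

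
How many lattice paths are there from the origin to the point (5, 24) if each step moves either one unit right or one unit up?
Number of paths = 118755

A monotone lattice path from (0, 0) to (5, 24) consists of 5 east steps and 24 north steps in some order, so it is determined by which 5 of the 29 steps are east. The count is C(29, 5) = 118755.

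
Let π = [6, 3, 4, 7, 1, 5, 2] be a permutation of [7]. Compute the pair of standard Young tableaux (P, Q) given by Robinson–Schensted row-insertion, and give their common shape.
P = [1, 2, 5] / [3, 4] / [6, 7];  Q = [1, 3, 4] / [2, 6] / [5, 7];  common shape = (3, 2, 2)

Row-insert the values π_1, π_2, … into P one at a time, bumping the leftmost entry strictly greater than the inserted value down to the next row. The recording tableau Q records, in position (i, j), the step at which that cell was added to P.
  Insert 6 (step 1): P = [6];  Q = [1]
  Insert 3 (step 2): P = [3] / [6];  Q = [1] / [2]
  Insert 4 (step 3): P = [3, 4] / [6];  Q = [1, 3] / [2]
  Insert 7 (step 4): P = [3, 4, 7] / [6];  Q = [1, 3, 4] / [2]
  Insert 1 (step 5): P = [1, 4, 7] / [3] / [6];  Q = [1, 3, 4] / [2] / [5]
  Insert 5 (step 6): P = [1, 4, 5] / [3, 7] / [6];  Q = [1, 3, 4] / [2, 6] / [5]
  Insert 2 (step 7): P = [1, 2, 5] / [3, 4] / [6, 7];  Q = [1, 3, 4] / [2, 6] / [5, 7]
Final shape: (3, 2, 2).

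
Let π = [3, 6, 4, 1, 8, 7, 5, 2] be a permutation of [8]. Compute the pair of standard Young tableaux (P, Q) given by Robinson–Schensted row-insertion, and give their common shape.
P = [1, 2, 5] / [3, 4] / [6, 7] / [8];  Q = [1, 2, 5] / [3, 6] / [4, 7] / [8];  common shape = (3, 2, 2, 1)

Row-insert the values π_1, π_2, … into P one at a time, bumping the leftmost entry strictly greater than the inserted value down to the next row. The recording tableau Q records, in position (i, j), the step at which that cell was added to P.
  Insert 3 (step 1): P = [3];  Q = [1]
  Insert 6 (step 2): P = [3, 6];  Q = [1, 2]
  Insert 4 (step 3): P = [3, 4] / [6];  Q = [1, 2] / [3]
  Insert 1 (step 4): P = [1, 4] / [3] / [6];  Q = [1, 2] / [3] / [4]
  Insert 8 (step 5): P = [1, 4, 8] / [3] / [6];  Q = [1, 2, 5] / [3] / [4]
  Insert 7 (step 6): P = [1, 4, 7] / [3, 8] / [6];  Q = [1, 2, 5] / [3, 6] / [4]
  Insert 5 (step 7): P = [1, 4, 5] / [3, 7] / [6, 8];  Q = [1, 2, 5] / [3, 6] / [4, 7]
  Insert 2 (step 8): P = [1, 2, 5] / [3, 4] / [6, 7] / [8];  Q = [1, 2, 5] / [3, 6] / [4, 7] / [8]
Final shape: (3, 2, 2, 1).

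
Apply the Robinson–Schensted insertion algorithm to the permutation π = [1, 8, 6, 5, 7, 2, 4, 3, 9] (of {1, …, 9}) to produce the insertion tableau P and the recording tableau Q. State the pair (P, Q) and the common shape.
P = [1, 2, 3, 9] / [4, 7] / [5] / [6] / [8];  Q = [1, 2, 5, 9] / [3, 7] / [4] / [6] / [8];  common shape = (4, 2, 1, 1, 1)

Row-insert the values π_1, π_2, … into P one at a time, bumping the leftmost entry strictly greater than the inserted value down to the next row. The recording tableau Q records, in position (i, j), the step at which that cell was added to P.
  Insert 1 (step 1): P = [1];  Q = [1]
  Insert 8 (step 2): P = [1, 8];  Q = [1, 2]
  Insert 6 (step 3): P = [1, 6] / [8];  Q = [1, 2] / [3]
  Insert 5 (step 4): P = [1, 5] / [6] / [8];  Q = [1, 2] / [3] / [4]
  Insert 7 (step 5): P = [1, 5, 7] / [6] / [8];  Q = [1, 2, 5] / [3] / [4]
  Insert 2 (step 6): P = [1, 2, 7] / [5] / [6] / [8];  Q = [1, 2, 5] / [3] / [4] / [6]
  Insert 4 (step 7): P = [1, 2, 4] / [5, 7] / [6] / [8];  Q = [1, 2, 5] / [3, 7] / [4] / [6]
  Insert 3 (step 8): P = [1, 2, 3] / [4, 7] / [5] / [6] / [8];  Q = [1, 2, 5] / [3, 7] / [4] / [6] / [8]
  Insert 9 (step 9): P = [1, 2, 3, 9] / [4, 7] / [5] / [6] / [8];  Q = [1, 2, 5, 9] / [3, 7] / [4] / [6] / [8]
Final shape: (4, 2, 1, 1, 1).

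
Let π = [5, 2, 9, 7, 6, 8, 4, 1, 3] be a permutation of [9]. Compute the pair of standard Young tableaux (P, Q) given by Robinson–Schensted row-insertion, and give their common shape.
P = [1, 3, 8] / [2, 4] / [5, 6] / [7] / [9];  Q = [1, 3, 6] / [2, 4] / [5, 9] / [7] / [8];  common shape = (3, 2, 2, 1, 1)

Row-insert the values π_1, π_2, … into P one at a time, bumping the leftmost entry strictly greater than the inserted value down to the next row. The recording tableau Q records, in position (i, j), the step at which that cell was added to P.
  Insert 5 (step 1): P = [5];  Q = [1]
  Insert 2 (step 2): P = [2] / [5];  Q = [1] / [2]
  Insert 9 (step 3): P = [2, 9] / [5];  Q = [1, 3] / [2]
  Insert 7 (step 4): P = [2, 7] / [5, 9];  Q = [1, 3] / [2, 4]
  Insert 6 (step 5): P = [2, 6] / [5, 7] / [9];  Q = [1, 3] / [2, 4] / [5]
  Insert 8 (step 6): P = [2, 6, 8] / [5, 7] / [9];  Q = [1, 3, 6] / [2, 4] / [5]
  Insert 4 (step 7): P = [2, 4, 8] / [5, 6] / [7] / [9];  Q = [1, 3, 6] / [2, 4] / [5] / [7]
  Insert 1 (step 8): P = [1, 4, 8] / [2, 6] / [5] / [7] / [9];  Q = [1, 3, 6] / [2, 4] / [5] / [7] / [8]
  Insert 3 (step 9): P = [1, 3, 8] / [2, 4] / [5, 6] / [7] / [9];  Q = [1, 3, 6] / [2, 4] / [5, 9] / [7] / [8]
Final shape: (3, 2, 2, 1, 1).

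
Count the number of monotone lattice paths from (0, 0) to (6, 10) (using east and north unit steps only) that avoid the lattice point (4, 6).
Number of paths = 4858

Total paths from (0, 0) to (6, 10): C(16, 6) = 8008. Paths through (4, 6): (paths (0, 0) → (4, 6)) × (paths (4, 6) → (6, 10)) = C(10, 4) · C(6, 2) = 210 · 15 = 3150. Avoidance count = 8008 − 3150 = 4858.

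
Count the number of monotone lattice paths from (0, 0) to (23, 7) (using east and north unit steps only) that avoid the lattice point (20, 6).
Number of paths = 1114880

Total paths from (0, 0) to (23, 7): C(30, 23) = 2035800. Paths through (20, 6): (paths (0, 0) → (20, 6)) × (paths (20, 6) → (23, 7)) = C(26, 20) · C(4, 3) = 230230 · 4 = 920920. Avoidance count = 2035800 − 920920 = 1114880.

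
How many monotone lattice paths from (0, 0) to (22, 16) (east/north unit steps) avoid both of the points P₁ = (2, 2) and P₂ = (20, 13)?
Number of paths = 10232293590

Inclusion–exclusion. Total paths: C(38, 22) = 22239974430. Through P₁: C(4, 2)·C(34, 20) = 8351853840. Through P₂: C(33, 20)·C(5, 2) = 5731664400. Since P₁ is strictly southwest of P₂, a monotone path through both must visit P₁ then P₂; paths through both = C(4, 2)·C(29, 18)·C(5, 2) = 2075837400. Avoid both = 22239974430 − 8351853840 − 5731664400 + 2075837400 = 10232293590.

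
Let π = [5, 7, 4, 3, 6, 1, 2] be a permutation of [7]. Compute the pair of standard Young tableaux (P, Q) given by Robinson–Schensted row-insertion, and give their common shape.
P = [1, 2] / [3, 6] / [4, 7] / [5];  Q = [1, 2] / [3, 5] / [4, 7] / [6];  common shape = (2, 2, 2, 1)

Row-insert the values π_1, π_2, … into P one at a time, bumping the leftmost entry strictly greater than the inserted value down to the next row. The recording tableau Q records, in position (i, j), the step at which that cell was added to P.
  Insert 5 (step 1): P = [5];  Q = [1]
  Insert 7 (step 2): P = [5, 7];  Q = [1, 2]
  Insert 4 (step 3): P = [4, 7] / [5];  Q = [1, 2] / [3]
  Insert 3 (step 4): P = [3, 7] / [4] / [5];  Q = [1, 2] / [3] / [4]
  Insert 6 (step 5): P = [3, 6] / [4, 7] / [5];  Q = [1, 2] / [3, 5] / [4]
  Insert 1 (step 6): P = [1, 6] / [3, 7] / [4] / [5];  Q = [1, 2] / [3, 5] / [4] / [6]
  Insert 2 (step 7): P = [1, 2] / [3, 6] / [4, 7] / [5];  Q = [1, 2] / [3, 5] / [4, 7] / [6]
Final shape: (2, 2, 2, 1).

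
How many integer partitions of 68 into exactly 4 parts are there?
p(68, 4 parts) = 2280

Partitions of n into exactly k parts are in bijection with partitions of n − k into at most k parts (subtract 1 from each part). So p(68, exactly 4) = p(64, parts ≤ 4). Computing via the recurrence p(m, j) = p(m, j−1) + p(m−j, j) gives 2280.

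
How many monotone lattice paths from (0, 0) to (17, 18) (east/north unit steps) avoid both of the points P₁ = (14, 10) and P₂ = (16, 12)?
Number of paths = 4083380877

Inclusion–exclusion. Total paths: C(35, 17) = 4537567650. Through P₁: C(24, 14)·C(11, 3) = 323607240. Through P₂: C(28, 16)·C(7, 1) = 212952285. Since P₁ is strictly southwest of P₂, a monotone path through both must visit P₁ then P₂; paths through both = C(24, 14)·C(4, 2)·C(7, 1) = 82372752. Avoid both = 4537567650 − 323607240 − 212952285 + 82372752 = 4083380877.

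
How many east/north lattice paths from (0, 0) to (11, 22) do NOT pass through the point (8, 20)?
Number of paths = 162455670

Total paths from (0, 0) to (11, 22): C(33, 11) = 193536720. Paths through (8, 20): (paths (0, 0) → (8, 20)) × (paths (8, 20) → (11, 22)) = C(28, 8) · C(5, 3) = 3108105 · 10 = 31081050. Avoidance count = 193536720 − 31081050 = 162455670.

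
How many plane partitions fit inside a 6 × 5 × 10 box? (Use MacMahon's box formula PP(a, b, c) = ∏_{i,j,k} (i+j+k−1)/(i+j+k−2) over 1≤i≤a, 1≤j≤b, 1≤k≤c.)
PP(6, 5, 10) = 559611782036736

Evaluate the triple product over i = 1..6, j = 1..5, k = 1..10. The factors are (2/1) · (3/2) · (4/3) · (5/4) · (6/5) · (7/6) · (8/7) · (9/8) · … (300 factors total). The numerators and denominators telescope so the product is an integer; carrying out the multiplication exactly gives PP(6, 5, 10) = 559611782036736.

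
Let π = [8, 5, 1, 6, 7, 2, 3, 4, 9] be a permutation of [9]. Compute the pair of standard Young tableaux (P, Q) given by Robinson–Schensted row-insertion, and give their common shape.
P = [1, 2, 3, 4, 9] / [5, 6, 7] / [8];  Q = [1, 4, 5, 8, 9] / [2, 6, 7] / [3];  common shape = (5, 3, 1)

Row-insert the values π_1, π_2, … into P one at a time, bumping the leftmost entry strictly greater than the inserted value down to the next row. The recording tableau Q records, in position (i, j), the step at which that cell was added to P.
  Insert 8 (step 1): P = [8];  Q = [1]
  Insert 5 (step 2): P = [5] / [8];  Q = [1] / [2]
  Insert 1 (step 3): P = [1] / [5] / [8];  Q = [1] / [2] / [3]
  Insert 6 (step 4): P = [1, 6] / [5] / [8];  Q = [1, 4] / [2] / [3]
  Insert 7 (step 5): P = [1, 6, 7] / [5] / [8];  Q = [1, 4, 5] / [2] / [3]
  Insert 2 (step 6): P = [1, 2, 7] / [5, 6] / [8];  Q = [1, 4, 5] / [2, 6] / [3]
  Insert 3 (step 7): P = [1, 2, 3] / [5, 6, 7] / [8];  Q = [1, 4, 5] / [2, 6, 7] / [3]
  Insert 4 (step 8): P = [1, 2, 3, 4] / [5, 6, 7] / [8];  Q = [1, 4, 5, 8] / [2, 6, 7] / [3]
  Insert 9 (step 9): P = [1, 2, 3, 4, 9] / [5, 6, 7] / [8];  Q = [1, 4, 5, 8, 9] / [2, 6, 7] / [3]
Final shape: (5, 3, 1).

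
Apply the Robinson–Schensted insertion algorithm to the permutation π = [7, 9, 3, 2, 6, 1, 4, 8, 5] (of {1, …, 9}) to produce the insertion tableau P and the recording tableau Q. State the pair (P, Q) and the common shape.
P = [1, 4, 5] / [2, 6, 8] / [3, 9] / [7];  Q = [1, 2, 8] / [3, 5, 9] / [4, 7] / [6];  common shape = (3, 3, 2, 1)

Row-insert the values π_1, π_2, … into P one at a time, bumping the leftmost entry strictly greater than the inserted value down to the next row. The recording tableau Q records, in position (i, j), the step at which that cell was added to P.
  Insert 7 (step 1): P = [7];  Q = [1]
  Insert 9 (step 2): P = [7, 9];  Q = [1, 2]
  Insert 3 (step 3): P = [3, 9] / [7];  Q = [1, 2] / [3]
  Insert 2 (step 4): P = [2, 9] / [3] / [7];  Q = [1, 2] / [3] / [4]
  Insert 6 (step 5): P = [2, 6] / [3, 9] / [7];  Q = [1, 2] / [3, 5] / [4]
  Insert 1 (step 6): P = [1, 6] / [2, 9] / [3] / [7];  Q = [1, 2] / [3, 5] / [4] / [6]
  Insert 4 (step 7): P = [1, 4] / [2, 6] / [3, 9] / [7];  Q = [1, 2] / [3, 5] / [4, 7] / [6]
  Insert 8 (step 8): P = [1, 4, 8] / [2, 6] / [3, 9] / [7];  Q = [1, 2, 8] / [3, 5] / [4, 7] / [6]
  Insert 5 (step 9): P = [1, 4, 5] / [2, 6, 8] / [3, 9] / [7];  Q = [1, 2, 8] / [3, 5, 9] / [4, 7] / [6]
Final shape: (3, 3, 2, 1).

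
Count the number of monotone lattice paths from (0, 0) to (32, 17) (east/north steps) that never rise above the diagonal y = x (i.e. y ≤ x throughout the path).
Number of paths = 3151161405168

By the reflection principle (André's argument), the number of monotone paths to (32, 17) with n ≤ m that never go above y = x is C(49, 32) − C(49, 33) = 6499270398159 − 3348108992991 = 3151161405168.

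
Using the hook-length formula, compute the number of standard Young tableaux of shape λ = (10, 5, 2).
# SYT of shape (10, 5, 2) = 123760

Hook-length formula: f^λ = n! / Π hook(c), product over all cells c of the Young diagram. For λ = (10, 5, 2), n = 17 boxes. Hook lengths by row (left-to-right, top-to-bottom): [12, 11, 9, 8, 7, 5, 4, 3, 2, 1]; [6, 5, 3, 2, 1]; [2, 1]. Product of hooks = 2874009600. So f^λ = 17! / 2874009600 = 355687428096000 / 2874009600 = 123760.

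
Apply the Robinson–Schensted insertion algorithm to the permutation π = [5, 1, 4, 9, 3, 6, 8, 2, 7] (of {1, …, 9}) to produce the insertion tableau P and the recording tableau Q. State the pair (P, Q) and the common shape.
P = [1, 2, 6, 7] / [3, 8] / [4, 9] / [5];  Q = [1, 3, 4, 7] / [2, 6] / [5, 9] / [8];  common shape = (4, 2, 2, 1)

Row-insert the values π_1, π_2, … into P one at a time, bumping the leftmost entry strictly greater than the inserted value down to the next row. The recording tableau Q records, in position (i, j), the step at which that cell was added to P.
  Insert 5 (step 1): P = [5];  Q = [1]
  Insert 1 (step 2): P = [1] / [5];  Q = [1] / [2]
  Insert 4 (step 3): P = [1, 4] / [5];  Q = [1, 3] / [2]
  Insert 9 (step 4): P = [1, 4, 9] / [5];  Q = [1, 3, 4] / [2]
  Insert 3 (step 5): P = [1, 3, 9] / [4] / [5];  Q = [1, 3, 4] / [2] / [5]
  Insert 6 (step 6): P = [1, 3, 6] / [4, 9] / [5];  Q = [1, 3, 4] / [2, 6] / [5]
  Insert 8 (step 7): P = [1, 3, 6, 8] / [4, 9] / [5];  Q = [1, 3, 4, 7] / [2, 6] / [5]
  Insert 2 (step 8): P = [1, 2, 6, 8] / [3, 9] / [4] / [5];  Q = [1, 3, 4, 7] / [2, 6] / [5] / [8]
  Insert 7 (step 9): P = [1, 2, 6, 7] / [3, 8] / [4, 9] / [5];  Q = [1, 3, 4, 7] / [2, 6] / [5, 9] / [8]
Final shape: (4, 2, 2, 1).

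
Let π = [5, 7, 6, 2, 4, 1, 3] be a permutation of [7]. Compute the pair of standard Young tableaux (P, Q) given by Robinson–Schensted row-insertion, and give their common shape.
P = [1, 3] / [2, 4] / [5, 6] / [7];  Q = [1, 2] / [3, 5] / [4, 7] / [6];  common shape = (2, 2, 2, 1)

Row-insert the values π_1, π_2, … into P one at a time, bumping the leftmost entry strictly greater than the inserted value down to the next row. The recording tableau Q records, in position (i, j), the step at which that cell was added to P.
  Insert 5 (step 1): P = [5];  Q = [1]
  Insert 7 (step 2): P = [5, 7];  Q = [1, 2]
  Insert 6 (step 3): P = [5, 6] / [7];  Q = [1, 2] / [3]
  Insert 2 (step 4): P = [2, 6] / [5] / [7];  Q = [1, 2] / [3] / [4]
  Insert 4 (step 5): P = [2, 4] / [5, 6] / [7];  Q = [1, 2] / [3, 5] / [4]
  Insert 1 (step 6): P = [1, 4] / [2, 6] / [5] / [7];  Q = [1, 2] / [3, 5] / [4] / [6]
  Insert 3 (step 7): P = [1, 3] / [2, 4] / [5, 6] / [7];  Q = [1, 2] / [3, 5] / [4, 7] / [6]
Final shape: (2, 2, 2, 1).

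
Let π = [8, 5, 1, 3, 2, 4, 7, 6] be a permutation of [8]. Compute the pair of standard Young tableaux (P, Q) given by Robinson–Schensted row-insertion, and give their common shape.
P = [1, 2, 4, 6] / [3, 7] / [5] / [8];  Q = [1, 4, 6, 7] / [2, 8] / [3] / [5];  common shape = (4, 2, 1, 1)

Row-insert the values π_1, π_2, … into P one at a time, bumping the leftmost entry strictly greater than the inserted value down to the next row. The recording tableau Q records, in position (i, j), the step at which that cell was added to P.
  Insert 8 (step 1): P = [8];  Q = [1]
  Insert 5 (step 2): P = [5] / [8];  Q = [1] / [2]
  Insert 1 (step 3): P = [1] / [5] / [8];  Q = [1] / [2] / [3]
  Insert 3 (step 4): P = [1, 3] / [5] / [8];  Q = [1, 4] / [2] / [3]
  Insert 2 (step 5): P = [1, 2] / [3] / [5] / [8];  Q = [1, 4] / [2] / [3] / [5]
  Insert 4 (step 6): P = [1, 2, 4] / [3] / [5] / [8];  Q = [1, 4, 6] / [2] / [3] / [5]
  Insert 7 (step 7): P = [1, 2, 4, 7] / [3] / [5] / [8];  Q = [1, 4, 6, 7] / [2] / [3] / [5]
  Insert 6 (step 8): P = [1, 2, 4, 6] / [3, 7] / [5] / [8];  Q = [1, 4, 6, 7] / [2, 8] / [3] / [5]
Final shape: (4, 2, 1, 1).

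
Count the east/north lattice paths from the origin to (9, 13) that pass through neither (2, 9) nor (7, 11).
Number of paths = 295256

Inclusion–exclusion. Total paths: C(22, 9) = 497420. Through P₁: C(11, 2)·C(11, 7) = 18150. Through P₂: C(18, 7)·C(4, 2) = 190944. Since P₁ is strictly southwest of P₂, a monotone path through both must visit P₁ then P₂; paths through both = C(11, 2)·C(7, 5)·C(4, 2) = 6930. Avoid both = 497420 − 18150 − 190944 + 6930 = 295256.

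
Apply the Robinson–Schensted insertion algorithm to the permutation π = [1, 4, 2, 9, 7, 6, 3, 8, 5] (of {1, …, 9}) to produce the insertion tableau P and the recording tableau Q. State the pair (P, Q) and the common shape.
P = [1, 2, 3, 5] / [4, 6, 8] / [7] / [9];  Q = [1, 2, 4, 8] / [3, 5, 9] / [6] / [7];  common shape = (4, 3, 1, 1)

Row-insert the values π_1, π_2, … into P one at a time, bumping the leftmost entry strictly greater than the inserted value down to the next row. The recording tableau Q records, in position (i, j), the step at which that cell was added to P.
  Insert 1 (step 1): P = [1];  Q = [1]
  Insert 4 (step 2): P = [1, 4];  Q = [1, 2]
  Insert 2 (step 3): P = [1, 2] / [4];  Q = [1, 2] / [3]
  Insert 9 (step 4): P = [1, 2, 9] / [4];  Q = [1, 2, 4] / [3]
  Insert 7 (step 5): P = [1, 2, 7] / [4, 9];  Q = [1, 2, 4] / [3, 5]
  Insert 6 (step 6): P = [1, 2, 6] / [4, 7] / [9];  Q = [1, 2, 4] / [3, 5] / [6]
  Insert 3 (step 7): P = [1, 2, 3] / [4, 6] / [7] / [9];  Q = [1, 2, 4] / [3, 5] / [6] / [7]
  Insert 8 (step 8): P = [1, 2, 3, 8] / [4, 6] / [7] / [9];  Q = [1, 2, 4, 8] / [3, 5] / [6] / [7]
  Insert 5 (step 9): P = [1, 2, 3, 5] / [4, 6, 8] / [7] / [9];  Q = [1, 2, 4, 8] / [3, 5, 9] / [6] / [7]
Final shape: (4, 3, 1, 1).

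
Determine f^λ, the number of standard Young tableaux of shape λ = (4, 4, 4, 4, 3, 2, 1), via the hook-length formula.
# SYT of shape (4, 4, 4, 4, 3, 2, 1) = 341429088

Hook-length formula: f^λ = n! / Π hook(c), product over all cells c of the Young diagram. For λ = (4, 4, 4, 4, 3, 2, 1), n = 22 boxes. Hook lengths by row (left-to-right, top-to-bottom): [10, 8, 6, 4]; [9, 7, 5, 3]; [8, 6, 4, 2]; [7, 5, 3, 1]; [5, 3, 1]; [3, 1]; [1]. Product of hooks = 3292047360000. So f^λ = 22! / 3292047360000 = 1124000727777607680000 / 3292047360000 = 341429088.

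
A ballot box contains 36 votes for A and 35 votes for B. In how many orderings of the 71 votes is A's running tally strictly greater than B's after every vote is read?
Strict-lead orderings = 3116285494907301262

Total orderings of the 71 votes with 36 for A: C(71, 36) = 221256270138418389602. By the Bertrand ballot formula (Cycle Lemma / reflection principle), the number of orderings in which A is strictly ahead of B throughout is (p − q)/(p + q) · C(p + q, p) = (36 − 35)/(36 + 35) · 221256270138418389602 = 3116285494907301262.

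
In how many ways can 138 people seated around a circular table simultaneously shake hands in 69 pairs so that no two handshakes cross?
C_69 = 337485502510215975556783793455058624700

These noncrossing handshakes are counted by the Catalan number C_n = (1/(n + 1)) · C(2n, n). For n = 69: C_69 = (1/70) · C(138, 69) = 23623985175715118288974865541854103729000/70 = 337485502510215975556783793455058624700.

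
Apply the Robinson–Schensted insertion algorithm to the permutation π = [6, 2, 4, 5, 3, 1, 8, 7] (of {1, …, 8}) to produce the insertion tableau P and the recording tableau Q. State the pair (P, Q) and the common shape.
P = [1, 3, 5, 7] / [2, 8] / [4] / [6];  Q = [1, 3, 4, 7] / [2, 8] / [5] / [6];  common shape = (4, 2, 1, 1)

Row-insert the values π_1, π_2, … into P one at a time, bumping the leftmost entry strictly greater than the inserted value down to the next row. The recording tableau Q records, in position (i, j), the step at which that cell was added to P.
  Insert 6 (step 1): P = [6];  Q = [1]
  Insert 2 (step 2): P = [2] / [6];  Q = [1] / [2]
  Insert 4 (step 3): P = [2, 4] / [6];  Q = [1, 3] / [2]
  Insert 5 (step 4): P = [2, 4, 5] / [6];  Q = [1, 3, 4] / [2]
  Insert 3 (step 5): P = [2, 3, 5] / [4] / [6];  Q = [1, 3, 4] / [2] / [5]
  Insert 1 (step 6): P = [1, 3, 5] / [2] / [4] / [6];  Q = [1, 3, 4] / [2] / [5] / [6]
  Insert 8 (step 7): P = [1, 3, 5, 8] / [2] / [4] / [6];  Q = [1, 3, 4, 7] / [2] / [5] / [6]
  Insert 7 (step 8): P = [1, 3, 5, 7] / [2, 8] / [4] / [6];  Q = [1, 3, 4, 7] / [2, 8] / [5] / [6]
Final shape: (4, 2, 1, 1).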